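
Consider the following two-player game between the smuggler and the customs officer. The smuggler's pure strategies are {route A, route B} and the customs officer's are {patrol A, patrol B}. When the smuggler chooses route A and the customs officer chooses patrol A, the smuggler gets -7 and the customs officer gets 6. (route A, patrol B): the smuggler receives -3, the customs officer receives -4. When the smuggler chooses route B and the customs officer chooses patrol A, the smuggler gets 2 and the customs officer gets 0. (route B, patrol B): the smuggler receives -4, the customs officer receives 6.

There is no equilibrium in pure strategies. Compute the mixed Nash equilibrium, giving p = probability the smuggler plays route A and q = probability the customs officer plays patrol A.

For the customs officer to be willing to mix, the customs officer must be indifferent between patrol A and patrol B, which pins down the smuggler's mix.
  the customs officer's expected payoff from patrol A: p·6 + (1−p)·0 = 6p
  the customs officer's expected payoff from patrol B: p·(-4) + (1−p)·6 = -10p + 6
  6p = -10p + 6  ⇒  16p = 6  ⇒  p = 3/8.
The customs officer's mix must leave the smuggler indifferent between route A and route B.
  the smuggler's payoff from route A: q·(-7) + (1−q)·(-3) = -4q - 3
  the smuggler's payoff from route B: q·2 + (1−q)·(-4) = 6q - 4
  -4q - 3 = 6q - 4  ⇒  -10q = -1  ⇒  q = 1/10.

p = 3/8, q = 1/10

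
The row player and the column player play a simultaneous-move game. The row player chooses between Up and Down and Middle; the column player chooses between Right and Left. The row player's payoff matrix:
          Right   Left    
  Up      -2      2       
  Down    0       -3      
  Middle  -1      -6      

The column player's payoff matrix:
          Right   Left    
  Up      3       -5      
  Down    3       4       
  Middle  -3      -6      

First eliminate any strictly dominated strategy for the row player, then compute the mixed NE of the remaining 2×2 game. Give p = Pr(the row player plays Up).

p = 1/9

The row player's strategy Middle is strictly dominated by Down: 0 > -1 and -3 > -6. Eliminate Middle.
Set the column player's expected payoff from Right equal to that from Left:
  the column player's payoff from Right: p·3 + (1−p)·3 = 3
  the column player's payoff from Left: p·(-5) + (1−p)·4 = -9p + 4
  3 = -9p + 4  ⇒  9p = 1  ⇒  p = 1/9.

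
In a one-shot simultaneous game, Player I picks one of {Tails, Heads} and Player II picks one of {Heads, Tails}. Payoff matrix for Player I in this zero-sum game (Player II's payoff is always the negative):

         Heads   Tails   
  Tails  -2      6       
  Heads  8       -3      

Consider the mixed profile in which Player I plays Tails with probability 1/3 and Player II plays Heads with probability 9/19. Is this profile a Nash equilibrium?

Given Player I's mix p = 1/3, Player II's payoff from Heads is -14/3 but from Tails is 0. Player II strictly prefers Tails, so Player II would not mix.
So the proposed profile is not a Nash equilibrium.

No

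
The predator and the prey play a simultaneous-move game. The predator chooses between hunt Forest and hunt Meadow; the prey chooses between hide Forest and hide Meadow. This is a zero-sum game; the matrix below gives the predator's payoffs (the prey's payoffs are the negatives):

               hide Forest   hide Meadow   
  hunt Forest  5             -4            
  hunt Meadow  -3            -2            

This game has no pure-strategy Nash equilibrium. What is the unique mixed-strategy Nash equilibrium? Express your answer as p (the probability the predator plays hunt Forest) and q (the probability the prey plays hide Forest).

The predator's mix must leave the prey indifferent between hide Forest and hide Meadow.
  the prey's payoff to hide Forest: p·(-5) + (1−p)·3 = -8p + 3
  the prey's payoff to hide Meadow: p·4 + (1−p)·2 = 2p + 2
  -8p + 3 = 2p + 2  ⇒  -10p = -1  ⇒  p = 1/10.
Set the predator's expected payoff from hunt Forest equal to that from hunt Meadow:
  the predator's expected payoff from hunt Forest: q·5 + (1−q)·(-4) = 9q - 4
  the predator's expected payoff from hunt Meadow: q·(-3) + (1−q)·(-2) = -q - 2
  9q - 4 = -q - 2  ⇒  10q = 2  ⇒  q = 1/5.

p = 1/10, q = 1/5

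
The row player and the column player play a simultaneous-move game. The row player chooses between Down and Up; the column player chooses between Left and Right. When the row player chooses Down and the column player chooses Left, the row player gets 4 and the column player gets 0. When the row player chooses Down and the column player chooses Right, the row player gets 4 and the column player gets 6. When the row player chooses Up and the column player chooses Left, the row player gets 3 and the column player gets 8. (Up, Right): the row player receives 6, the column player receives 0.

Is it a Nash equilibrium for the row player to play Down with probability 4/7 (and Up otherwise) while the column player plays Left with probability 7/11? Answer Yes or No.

No

Given the column player's mix q = 7/11, the row player's payoff from Down is 4 but from Up is 45/11. The row player strictly prefers Up, so the row player would not mix.
So the proposed profile is not a Nash equilibrium.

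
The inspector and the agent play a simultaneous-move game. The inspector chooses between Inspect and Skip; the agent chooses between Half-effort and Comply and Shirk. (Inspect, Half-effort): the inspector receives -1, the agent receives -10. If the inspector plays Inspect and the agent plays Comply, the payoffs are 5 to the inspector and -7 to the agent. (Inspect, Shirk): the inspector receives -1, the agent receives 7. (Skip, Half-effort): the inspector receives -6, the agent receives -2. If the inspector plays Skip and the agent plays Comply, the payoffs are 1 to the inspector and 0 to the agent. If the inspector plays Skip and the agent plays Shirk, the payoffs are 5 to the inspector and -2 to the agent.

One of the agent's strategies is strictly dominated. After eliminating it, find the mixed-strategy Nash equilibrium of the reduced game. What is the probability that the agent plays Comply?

q = 3/5

The agent's strategy Half-effort is strictly dominated by Comply: -7 > -10 and 0 > -2. Eliminate Half-effort.
For the inspector to be willing to mix, the inspector must be indifferent between Inspect and Skip, which pins down the agent's mix.
  the inspector's expected payoff from Inspect: q·5 + (1−q)·(-1) = 6q - 1
  the inspector's expected payoff from Skip: q·1 + (1−q)·5 = -4q + 5
  6q - 1 = -4q + 5  ⇒  10q = 6  ⇒  q = 3/5.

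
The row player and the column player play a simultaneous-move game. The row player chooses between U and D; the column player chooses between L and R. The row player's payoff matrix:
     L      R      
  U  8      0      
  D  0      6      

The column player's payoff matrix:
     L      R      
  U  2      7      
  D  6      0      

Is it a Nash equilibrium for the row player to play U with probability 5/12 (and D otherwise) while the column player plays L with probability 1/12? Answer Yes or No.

No

Given the row player's mix p = 5/12, the column player's payoff from L is 13/3 but from R is 35/12. The column player strictly prefers L, so the column player would not mix.
So the proposed profile is not a Nash equilibrium.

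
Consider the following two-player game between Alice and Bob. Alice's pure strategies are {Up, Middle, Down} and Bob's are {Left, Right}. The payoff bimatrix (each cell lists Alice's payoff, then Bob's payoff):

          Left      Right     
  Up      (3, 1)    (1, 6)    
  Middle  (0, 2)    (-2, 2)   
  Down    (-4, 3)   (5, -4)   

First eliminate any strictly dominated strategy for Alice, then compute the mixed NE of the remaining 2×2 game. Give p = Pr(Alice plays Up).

Alice's strategy Middle is strictly dominated by Up: 3 > 0 and 1 > -2. Eliminate Middle.
In a mixed equilibrium Bob is indifferent between Left and Right; this condition fixes p.
  Bob's payoff to Left: p·1 + (1−p)·3 = -2p + 3
  Bob's payoff to Right: p·6 + (1−p)·(-4) = 10p - 4
  -2p + 3 = 10p - 4  ⇒  -12p = -7  ⇒  p = 7/12.

p = 7/12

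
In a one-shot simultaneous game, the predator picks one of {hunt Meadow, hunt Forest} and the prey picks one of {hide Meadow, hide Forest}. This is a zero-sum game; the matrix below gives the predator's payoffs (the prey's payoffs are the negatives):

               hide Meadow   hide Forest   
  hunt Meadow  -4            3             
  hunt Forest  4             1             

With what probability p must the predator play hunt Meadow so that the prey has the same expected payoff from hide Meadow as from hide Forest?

p = 3/10

The prey's indifference between hide Meadow and hide Forest determines the predator's mixing probability p:
  the prey's expected payoff from hide Meadow: p·4 + (1−p)·(-4) = 8p - 4
  the prey's expected payoff from hide Forest: p·(-3) + (1−p)·(-1) = -2p - 1
  8p - 4 = -2p - 1  ⇒  10p = 3  ⇒  p = 3/10.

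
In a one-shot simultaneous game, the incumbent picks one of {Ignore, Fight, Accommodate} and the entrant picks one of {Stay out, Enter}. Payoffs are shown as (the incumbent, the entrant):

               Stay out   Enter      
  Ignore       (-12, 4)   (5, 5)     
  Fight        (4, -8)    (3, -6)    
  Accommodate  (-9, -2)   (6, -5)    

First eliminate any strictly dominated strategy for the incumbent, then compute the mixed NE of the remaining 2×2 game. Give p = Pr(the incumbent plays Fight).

p = 3/5

The incumbent's strategy Ignore is strictly dominated by Accommodate: -9 > -12 and 6 > 5. Eliminate Ignore.
The entrant's indifference between Stay out and Enter determines the incumbent's mixing probability p:
  the entrant's payoff to Stay out: p·(-8) + (1−p)·(-2) = -6p - 2
  the entrant's payoff to Enter: p·(-6) + (1−p)·(-5) = -p - 5
  -6p - 2 = -p - 5  ⇒  -5p = -3  ⇒  p = 3/5.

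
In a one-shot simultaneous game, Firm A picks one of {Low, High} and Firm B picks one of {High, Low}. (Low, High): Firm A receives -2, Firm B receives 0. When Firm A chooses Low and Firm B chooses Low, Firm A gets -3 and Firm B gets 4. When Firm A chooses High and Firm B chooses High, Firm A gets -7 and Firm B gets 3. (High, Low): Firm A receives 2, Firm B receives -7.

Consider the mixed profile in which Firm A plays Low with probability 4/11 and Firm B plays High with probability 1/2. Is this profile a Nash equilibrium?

Given Firm A's mix p = 4/11, Firm B's payoff from High is 21/11 but from Low is -3. Firm B strictly prefers High, so Firm B would not mix.
So the proposed profile is not a Nash equilibrium.

No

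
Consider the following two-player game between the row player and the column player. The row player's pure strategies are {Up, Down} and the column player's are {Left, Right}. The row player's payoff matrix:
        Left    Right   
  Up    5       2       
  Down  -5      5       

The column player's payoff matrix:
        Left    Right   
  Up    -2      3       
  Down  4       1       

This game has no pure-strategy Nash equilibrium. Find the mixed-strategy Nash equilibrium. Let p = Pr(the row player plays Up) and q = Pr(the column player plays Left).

The column player's indifference between Left and Right determines the row player's mixing probability p:
  the column player's expected payoff from Left: p·(-2) + (1−p)·4 = -6p + 4
  the column player's expected payoff from Right: p·3 + (1−p)·1 = 2p + 1
  -6p + 4 = 2p + 1  ⇒  -8p = -3  ⇒  p = 3/8.
The column player's mix must leave the row player indifferent between Up and Down.
  the row player's expected payoff from Up: q·5 + (1−q)·2 = 3q + 2
  the row player's expected payoff from Down: q·(-5) + (1−q)·5 = -10q + 5
  3q + 2 = -10q + 5  ⇒  13q = 3  ⇒  q = 3/13.

p = 3/8, q = 3/13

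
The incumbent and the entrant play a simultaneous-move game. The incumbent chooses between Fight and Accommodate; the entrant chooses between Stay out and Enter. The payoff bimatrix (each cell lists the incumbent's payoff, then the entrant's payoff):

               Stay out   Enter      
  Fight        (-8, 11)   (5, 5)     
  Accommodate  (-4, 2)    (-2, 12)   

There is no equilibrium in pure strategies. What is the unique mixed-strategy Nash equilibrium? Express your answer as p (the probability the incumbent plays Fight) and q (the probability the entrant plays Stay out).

p = 5/8, q = 7/11

In a mixed equilibrium the entrant is indifferent between Stay out and Enter; this condition fixes p.
  the entrant's expected payoff from Stay out: p·11 + (1−p)·2 = 9p + 2
  the entrant's expected payoff from Enter: p·5 + (1−p)·12 = -7p + 12
  9p + 2 = -7p + 12  ⇒  16p = 10  ⇒  p = 5/8.
The incumbent's indifference between Fight and Accommodate determines the entrant's mixing probability q:
  the incumbent's expected payoff from Fight: q·(-8) + (1−q)·5 = -13q + 5
  the incumbent's expected payoff from Accommodate: q·(-4) + (1−q)·(-2) = -2q - 2
  -13q + 5 = -2q - 2  ⇒  -11q = -7  ⇒  q = 7/11.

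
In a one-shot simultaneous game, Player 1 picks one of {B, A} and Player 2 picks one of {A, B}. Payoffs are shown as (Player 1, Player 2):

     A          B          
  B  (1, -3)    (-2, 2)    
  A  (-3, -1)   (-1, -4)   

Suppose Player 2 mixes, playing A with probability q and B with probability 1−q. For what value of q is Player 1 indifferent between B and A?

q = 1/5

For Player 1 to be willing to mix, Player 1 must be indifferent between B and A, which pins down Player 2's mix.
  Player 1's payoff to B: q·1 + (1−q)·(-2) = 3q - 2
  Player 1's payoff to A: q·(-3) + (1−q)·(-1) = -2q - 1
  3q - 2 = -2q - 1  ⇒  5q = 1  ⇒  q = 1/5.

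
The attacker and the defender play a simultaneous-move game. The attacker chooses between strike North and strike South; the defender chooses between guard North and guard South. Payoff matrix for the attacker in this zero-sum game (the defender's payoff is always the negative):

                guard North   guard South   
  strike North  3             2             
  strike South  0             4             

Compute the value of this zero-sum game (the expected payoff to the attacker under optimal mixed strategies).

v = 12/5

The defender's mix must leave the attacker indifferent between strike North and strike South.
  the attacker's expected payoff from strike North: q·3 + (1−q)·2 = q + 2
  the attacker's expected payoff from strike South: q·0 + (1−q)·4 = -4q + 4
  q + 2 = -4q + 4  ⇒  5q = 2  ⇒  q = 2/5.
The value is the attacker's expected payoff against this mix (using strike North): (2/5)·3 + (3/5)·2 = 12/5.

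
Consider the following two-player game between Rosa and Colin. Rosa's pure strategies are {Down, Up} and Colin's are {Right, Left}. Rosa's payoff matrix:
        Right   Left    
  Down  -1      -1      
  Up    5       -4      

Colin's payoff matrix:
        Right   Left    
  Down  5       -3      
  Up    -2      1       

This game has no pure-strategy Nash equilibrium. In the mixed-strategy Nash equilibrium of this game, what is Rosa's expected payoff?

-1

Set Rosa's expected payoff from Down equal to that from Up:
  Rosa's payoff to Down: q·(-1) + (1−q)·(-1) = -1
  Rosa's payoff to Up: q·5 + (1−q)·(-4) = 9q - 4
  -1 = 9q - 4  ⇒  -9q = -3  ⇒  q = 1/3.
At equilibrium Rosa is indifferent across rows, so Rosa's payoff equals the payoff from Down: (1/3)·(-1) + (2/3)·(-1) = -1.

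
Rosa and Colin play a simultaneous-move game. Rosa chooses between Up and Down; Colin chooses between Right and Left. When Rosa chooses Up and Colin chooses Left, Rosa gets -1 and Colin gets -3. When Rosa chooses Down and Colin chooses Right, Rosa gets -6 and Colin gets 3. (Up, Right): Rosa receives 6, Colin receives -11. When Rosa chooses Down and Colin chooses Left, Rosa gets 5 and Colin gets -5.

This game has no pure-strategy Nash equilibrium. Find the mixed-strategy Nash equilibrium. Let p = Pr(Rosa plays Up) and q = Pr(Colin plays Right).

p = 1/2, q = 1/3

Set Colin's expected payoff from Right equal to that from Left:
  Colin's payoff from Right: p·(-11) + (1−p)·3 = -14p + 3
  Colin's payoff from Left: p·(-3) + (1−p)·(-5) = 2p - 5
  -14p + 3 = 2p - 5  ⇒  -16p = -8  ⇒  p = 1/2.
Rosa's indifference between Up and Down determines Colin's mixing probability q:
  Rosa's expected payoff from Up: q·6 + (1−q)·(-1) = 7q - 1
  Rosa's expected payoff from Down: q·(-6) + (1−q)·5 = -11q + 5
  7q - 1 = -11q + 5  ⇒  18q = 6  ⇒  q = 1/3.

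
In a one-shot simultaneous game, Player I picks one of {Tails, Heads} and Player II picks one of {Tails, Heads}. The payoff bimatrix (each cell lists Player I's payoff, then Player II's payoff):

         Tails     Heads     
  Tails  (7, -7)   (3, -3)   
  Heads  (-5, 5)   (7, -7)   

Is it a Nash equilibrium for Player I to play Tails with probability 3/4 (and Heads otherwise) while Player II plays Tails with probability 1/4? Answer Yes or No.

Yes

Check Player II's indifference given Player I's mix p = 3/4:
  payoff from Tails = -4; payoff from Heads = -4 — equal.
Check Player I's indifference given Player II's mix q = 1/4:
  payoff from Tails = 4; payoff from Heads = 4 — equal.
Both players are indifferent, so neither can profitably deviate.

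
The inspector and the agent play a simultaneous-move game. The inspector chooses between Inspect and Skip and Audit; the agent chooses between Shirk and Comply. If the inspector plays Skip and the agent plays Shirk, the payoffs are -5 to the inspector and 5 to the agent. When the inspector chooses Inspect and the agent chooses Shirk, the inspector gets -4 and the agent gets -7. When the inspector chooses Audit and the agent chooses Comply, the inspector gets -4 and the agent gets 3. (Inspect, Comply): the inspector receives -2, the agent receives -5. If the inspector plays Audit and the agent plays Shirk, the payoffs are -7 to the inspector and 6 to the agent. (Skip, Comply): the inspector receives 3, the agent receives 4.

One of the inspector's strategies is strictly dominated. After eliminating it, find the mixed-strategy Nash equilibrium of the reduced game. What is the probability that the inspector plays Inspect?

p = 1/3

The inspector's strategy Audit is strictly dominated by Inspect: -4 > -7 and -2 > -4. Eliminate Audit.
For the agent to be willing to mix, the agent must be indifferent between Shirk and Comply, which pins down the inspector's mix.
  the agent's expected payoff from Shirk: p·(-7) + (1−p)·5 = -12p + 5
  the agent's expected payoff from Comply: p·(-5) + (1−p)·4 = -9p + 4
  -12p + 5 = -9p + 4  ⇒  -3p = -1  ⇒  p = 1/3.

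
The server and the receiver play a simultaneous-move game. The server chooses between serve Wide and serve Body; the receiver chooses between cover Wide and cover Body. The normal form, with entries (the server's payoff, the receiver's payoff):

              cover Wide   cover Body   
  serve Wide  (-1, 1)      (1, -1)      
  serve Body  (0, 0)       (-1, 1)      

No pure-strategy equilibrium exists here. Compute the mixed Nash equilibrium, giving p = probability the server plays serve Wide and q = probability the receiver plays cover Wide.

The receiver's indifference between cover Wide and cover Body determines the server's mixing probability p:
  the receiver's payoff from cover Wide: p·1 + (1−p)·0 = p
  the receiver's payoff from cover Body: p·(-1) + (1−p)·1 = -2p + 1
  p = -2p + 1  ⇒  3p = 1  ⇒  p = 1/3.
The server's indifference between serve Wide and serve Body determines the receiver's mixing probability q:
  the server's expected payoff from serve Wide: q·(-1) + (1−q)·1 = -2q + 1
  the server's expected payoff from serve Body: q·0 + (1−q)·(-1) = q - 1
  -2q + 1 = q - 1  ⇒  -3q = -2  ⇒  q = 2/3.

p = 1/3, q = 2/3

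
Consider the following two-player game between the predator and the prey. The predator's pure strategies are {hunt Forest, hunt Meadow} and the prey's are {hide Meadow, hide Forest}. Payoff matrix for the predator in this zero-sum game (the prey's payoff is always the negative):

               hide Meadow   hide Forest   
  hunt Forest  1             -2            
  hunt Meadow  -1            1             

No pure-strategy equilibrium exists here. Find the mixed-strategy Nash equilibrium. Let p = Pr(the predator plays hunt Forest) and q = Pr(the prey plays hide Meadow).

p = 2/5, q = 3/5

In a mixed equilibrium the prey is indifferent between hide Meadow and hide Forest; this condition fixes p.
  the prey's payoff from hide Meadow: p·(-1) + (1−p)·1 = -2p + 1
  the prey's payoff from hide Forest: p·2 + (1−p)·(-1) = 3p - 1
  -2p + 1 = 3p - 1  ⇒  -5p = -2  ⇒  p = 2/5.
For the predator to be willing to mix, the predator must be indifferent between hunt Forest and hunt Meadow, which pins down the prey's mix.
  the predator's payoff to hunt Forest: q·1 + (1−q)·(-2) = 3q - 2
  the predator's payoff to hunt Meadow: q·(-1) + (1−q)·1 = -2q + 1
  3q - 2 = -2q + 1  ⇒  5q = 3  ⇒  q = 3/5.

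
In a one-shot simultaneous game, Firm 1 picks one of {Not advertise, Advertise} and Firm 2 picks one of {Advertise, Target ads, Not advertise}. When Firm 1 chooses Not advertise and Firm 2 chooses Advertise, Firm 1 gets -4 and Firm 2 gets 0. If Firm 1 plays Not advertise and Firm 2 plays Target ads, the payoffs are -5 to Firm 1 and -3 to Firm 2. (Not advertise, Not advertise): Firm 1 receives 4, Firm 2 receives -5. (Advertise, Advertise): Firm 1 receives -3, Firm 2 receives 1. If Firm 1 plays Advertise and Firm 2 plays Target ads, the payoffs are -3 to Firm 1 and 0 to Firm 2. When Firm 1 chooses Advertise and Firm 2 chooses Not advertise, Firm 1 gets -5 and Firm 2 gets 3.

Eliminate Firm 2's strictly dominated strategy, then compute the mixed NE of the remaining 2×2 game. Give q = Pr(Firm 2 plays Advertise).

Firm 2's strategy Target ads is strictly dominated by Advertise: 0 > -3 and 1 > 0. Eliminate Target ads.
In a mixed equilibrium Firm 1 is indifferent between Not advertise and Advertise; this condition fixes q.
  Firm 1's expected payoff from Not advertise: q·(-4) + (1−q)·4 = -8q + 4
  Firm 1's expected payoff from Advertise: q·(-3) + (1−q)·(-5) = 2q - 5
  -8q + 4 = 2q - 5  ⇒  -10q = -9  ⇒  q = 9/10.

q = 9/10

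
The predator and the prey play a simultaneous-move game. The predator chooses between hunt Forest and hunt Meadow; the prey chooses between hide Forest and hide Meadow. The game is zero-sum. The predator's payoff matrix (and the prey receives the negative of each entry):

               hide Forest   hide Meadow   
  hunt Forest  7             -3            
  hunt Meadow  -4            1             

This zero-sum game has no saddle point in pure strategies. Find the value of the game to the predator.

The prey's mix must leave the predator indifferent between hunt Forest and hunt Meadow.
  the predator's payoff to hunt Forest: q·7 + (1−q)·(-3) = 10q - 3
  the predator's payoff to hunt Meadow: q·(-4) + (1−q)·1 = -5q + 1
  10q - 3 = -5q + 1  ⇒  15q = 4  ⇒  q = 4/15.
The value is the predator's expected payoff against this mix (using hunt Forest): (4/15)·7 + (11/15)·(-3) = -1/3.

v = -1/3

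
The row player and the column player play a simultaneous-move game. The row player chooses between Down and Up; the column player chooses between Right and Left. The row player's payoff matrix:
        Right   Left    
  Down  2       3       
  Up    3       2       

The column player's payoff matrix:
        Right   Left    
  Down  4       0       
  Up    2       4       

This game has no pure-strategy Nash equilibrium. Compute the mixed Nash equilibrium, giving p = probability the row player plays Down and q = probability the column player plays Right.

The row player's mix must leave the column player indifferent between Right and Left.
  the column player's expected payoff from Right: p·4 + (1−p)·2 = 2p + 2
  the column player's expected payoff from Left: p·0 + (1−p)·4 = -4p + 4
  2p + 2 = -4p + 4  ⇒  6p = 2  ⇒  p = 1/3.
Set the row player's expected payoff from Down equal to that from Up:
  the row player's expected payoff from Down: q·2 + (1−q)·3 = -q + 3
  the row player's expected payoff from Up: q·3 + (1−q)·2 = q + 2
  -q + 3 = q + 2  ⇒  -2q = -1  ⇒  q = 1/2.

p = 1/3, q = 1/2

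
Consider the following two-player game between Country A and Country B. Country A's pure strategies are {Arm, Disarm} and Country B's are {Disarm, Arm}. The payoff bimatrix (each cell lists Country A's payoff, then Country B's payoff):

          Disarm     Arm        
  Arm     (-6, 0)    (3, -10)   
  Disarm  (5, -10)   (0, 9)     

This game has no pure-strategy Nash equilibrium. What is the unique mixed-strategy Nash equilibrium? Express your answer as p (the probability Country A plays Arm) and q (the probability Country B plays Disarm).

p = 19/29, q = 3/14

Country B's indifference between Disarm and Arm determines Country A's mixing probability p:
  Country B's payoff from Disarm: p·0 + (1−p)·(-10) = 10p - 10
  Country B's payoff from Arm: p·(-10) + (1−p)·9 = -19p + 9
  10p - 10 = -19p + 9  ⇒  29p = 19  ⇒  p = 19/29.
In a mixed equilibrium Country A is indifferent between Arm and Disarm; this condition fixes q.
  Country A's expected payoff from Arm: q·(-6) + (1−q)·3 = -9q + 3
  Country A's expected payoff from Disarm: q·5 + (1−q)·0 = 5q
  -9q + 3 = 5q  ⇒  -14q = -3  ⇒  q = 3/14.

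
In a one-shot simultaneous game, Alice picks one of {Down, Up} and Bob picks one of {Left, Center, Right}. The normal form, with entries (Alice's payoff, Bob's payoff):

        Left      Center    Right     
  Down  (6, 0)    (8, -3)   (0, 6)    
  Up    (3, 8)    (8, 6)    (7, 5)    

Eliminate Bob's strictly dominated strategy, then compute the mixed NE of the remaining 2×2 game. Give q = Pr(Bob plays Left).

q = 7/10

Bob's strategy Center is strictly dominated by Left: 0 > -3 and 8 > 6. Eliminate Center.
In a mixed equilibrium Alice is indifferent between Down and Up; this condition fixes q.
  Alice's payoff to Down: q·6 + (1−q)·0 = 6q
  Alice's payoff to Up: q·3 + (1−q)·7 = -4q + 7
  6q = -4q + 7  ⇒  10q = 7  ⇒  q = 7/10.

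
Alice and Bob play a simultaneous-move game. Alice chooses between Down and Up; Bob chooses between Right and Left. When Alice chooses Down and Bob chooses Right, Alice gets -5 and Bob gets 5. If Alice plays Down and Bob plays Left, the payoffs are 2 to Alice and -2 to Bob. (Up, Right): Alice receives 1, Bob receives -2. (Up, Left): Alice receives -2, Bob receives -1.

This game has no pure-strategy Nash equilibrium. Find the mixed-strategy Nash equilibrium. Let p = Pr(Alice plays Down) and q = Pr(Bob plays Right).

Alice's mix must leave Bob indifferent between Right and Left.
  Bob's expected payoff from Right: p·5 + (1−p)·(-2) = 7p - 2
  Bob's expected payoff from Left: p·(-2) + (1−p)·(-1) = -p - 1
  7p - 2 = -p - 1  ⇒  8p = 1  ⇒  p = 1/8.
For Alice to be willing to mix, Alice must be indifferent between Down and Up, which pins down Bob's mix.
  Alice's payoff from Down: q·(-5) + (1−q)·2 = -7q + 2
  Alice's payoff from Up: q·1 + (1−q)·(-2) = 3q - 2
  -7q + 2 = 3q - 2  ⇒  -10q = -4  ⇒  q = 2/5.

p = 1/8, q = 2/5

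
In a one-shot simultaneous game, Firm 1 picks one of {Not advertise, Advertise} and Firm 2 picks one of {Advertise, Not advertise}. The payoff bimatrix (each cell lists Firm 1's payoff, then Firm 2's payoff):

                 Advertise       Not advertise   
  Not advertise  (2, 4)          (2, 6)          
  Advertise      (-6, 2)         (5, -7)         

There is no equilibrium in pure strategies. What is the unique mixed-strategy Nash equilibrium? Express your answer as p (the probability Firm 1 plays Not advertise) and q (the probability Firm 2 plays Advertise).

p = 9/11, q = 3/11

For Firm 2 to be willing to mix, Firm 2 must be indifferent between Advertise and Not advertise, which pins down Firm 1's mix.
  Firm 2's payoff from Advertise: p·4 + (1−p)·2 = 2p + 2
  Firm 2's payoff from Not advertise: p·6 + (1−p)·(-7) = 13p - 7
  2p + 2 = 13p - 7  ⇒  -11p = -9  ⇒  p = 9/11.
For Firm 1 to be willing to mix, Firm 1 must be indifferent between Not advertise and Advertise, which pins down Firm 2's mix.
  Firm 1's expected payoff from Not advertise: q·2 + (1−q)·2 = 2
  Firm 1's expected payoff from Advertise: q·(-6) + (1−q)·5 = -11q + 5
  2 = -11q + 5  ⇒  11q = 3  ⇒  q = 3/11.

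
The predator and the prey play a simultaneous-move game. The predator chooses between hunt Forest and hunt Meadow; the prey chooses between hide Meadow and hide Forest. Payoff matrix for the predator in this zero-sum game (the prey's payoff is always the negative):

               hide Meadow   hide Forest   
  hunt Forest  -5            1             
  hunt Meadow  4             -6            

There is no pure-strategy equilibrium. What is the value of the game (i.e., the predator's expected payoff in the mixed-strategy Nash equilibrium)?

For the predator to be willing to mix, the predator must be indifferent between hunt Forest and hunt Meadow, which pins down the prey's mix.
  the predator's expected payoff from hunt Forest: q·(-5) + (1−q)·1 = -6q + 1
  the predator's expected payoff from hunt Meadow: q·4 + (1−q)·(-6) = 10q - 6
  -6q + 1 = 10q - 6  ⇒  -16q = -7  ⇒  q = 7/16.
The value is the predator's expected payoff against this mix (using hunt Forest): (7/16)·(-5) + (9/16)·1 = -13/8.

v = -13/8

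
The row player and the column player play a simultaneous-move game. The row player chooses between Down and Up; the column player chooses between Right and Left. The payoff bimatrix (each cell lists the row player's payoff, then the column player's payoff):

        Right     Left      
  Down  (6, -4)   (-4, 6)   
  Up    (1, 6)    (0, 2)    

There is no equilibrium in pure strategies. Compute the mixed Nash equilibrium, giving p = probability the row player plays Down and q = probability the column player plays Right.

p = 2/7, q = 4/9

For the column player to be willing to mix, the column player must be indifferent between Right and Left, which pins down the row player's mix.
  the column player's payoff to Right: p·(-4) + (1−p)·6 = -10p + 6
  the column player's payoff to Left: p·6 + (1−p)·2 = 4p + 2
  -10p + 6 = 4p + 2  ⇒  -14p = -4  ⇒  p = 2/7.
For the row player to be willing to mix, the row player must be indifferent between Down and Up, which pins down the column player's mix.
  the row player's expected payoff from Down: q·6 + (1−q)·(-4) = 10q - 4
  the row player's expected payoff from Up: q·1 + (1−q)·0 = q
  10q - 4 = q  ⇒  9q = 4  ⇒  q = 4/9.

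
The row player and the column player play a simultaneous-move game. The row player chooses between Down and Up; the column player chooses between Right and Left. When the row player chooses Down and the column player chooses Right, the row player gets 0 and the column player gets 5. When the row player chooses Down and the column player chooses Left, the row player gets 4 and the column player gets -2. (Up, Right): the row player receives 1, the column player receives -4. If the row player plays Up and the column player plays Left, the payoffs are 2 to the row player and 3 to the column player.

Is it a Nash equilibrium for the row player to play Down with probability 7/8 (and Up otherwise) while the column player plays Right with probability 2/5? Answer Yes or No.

Given the row player's mix p = 7/8, the column player's payoff from Right is 31/8 but from Left is -11/8. The column player strictly prefers Right, so the column player would not mix.
So the proposed profile is not a Nash equilibrium.

No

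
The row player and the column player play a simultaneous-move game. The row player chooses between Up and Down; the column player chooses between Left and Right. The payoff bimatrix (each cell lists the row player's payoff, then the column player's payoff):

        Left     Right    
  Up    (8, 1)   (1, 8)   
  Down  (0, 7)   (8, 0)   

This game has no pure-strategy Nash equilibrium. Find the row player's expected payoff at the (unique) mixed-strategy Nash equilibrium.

64/15

For the row player to be willing to mix, the row player must be indifferent between Up and Down, which pins down the column player's mix.
  the row player's payoff to Up: q·8 + (1−q)·1 = 7q + 1
  the row player's payoff to Down: q·0 + (1−q)·8 = -8q + 8
  7q + 1 = -8q + 8  ⇒  15q = 7  ⇒  q = 7/15.
At equilibrium the row player is indifferent across rows, so the row player's payoff equals the payoff from Up: (7/15)·8 + (8/15)·1 = 64/15.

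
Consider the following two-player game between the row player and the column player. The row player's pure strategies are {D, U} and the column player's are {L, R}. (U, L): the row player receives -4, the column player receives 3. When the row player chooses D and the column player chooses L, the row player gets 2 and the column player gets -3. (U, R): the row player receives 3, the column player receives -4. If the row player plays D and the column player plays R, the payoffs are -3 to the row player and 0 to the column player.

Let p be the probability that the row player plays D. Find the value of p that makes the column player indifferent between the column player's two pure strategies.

The column player's indifference between L and R determines the row player's mixing probability p:
  the column player's payoff to L: p·(-3) + (1−p)·3 = -6p + 3
  the column player's payoff to R: p·0 + (1−p)·(-4) = 4p - 4
  -6p + 3 = 4p - 4  ⇒  -10p = -7  ⇒  p = 7/10.

p = 7/10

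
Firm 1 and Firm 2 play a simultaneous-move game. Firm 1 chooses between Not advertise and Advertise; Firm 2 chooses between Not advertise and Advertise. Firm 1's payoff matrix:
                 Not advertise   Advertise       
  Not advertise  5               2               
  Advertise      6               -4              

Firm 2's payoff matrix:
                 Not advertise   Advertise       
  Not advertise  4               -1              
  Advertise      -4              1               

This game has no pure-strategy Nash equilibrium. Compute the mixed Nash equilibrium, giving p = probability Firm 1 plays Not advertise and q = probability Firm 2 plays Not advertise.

p = 1/2, q = 6/7

In a mixed equilibrium Firm 2 is indifferent between Not advertise and Advertise; this condition fixes p.
  Firm 2's payoff to Not advertise: p·4 + (1−p)·(-4) = 8p - 4
  Firm 2's payoff to Advertise: p·(-1) + (1−p)·1 = -2p + 1
  8p - 4 = -2p + 1  ⇒  10p = 5  ⇒  p = 1/2.
In a mixed equilibrium Firm 1 is indifferent between Not advertise and Advertise; this condition fixes q.
  Firm 1's expected payoff from Not advertise: q·5 + (1−q)·2 = 3q + 2
  Firm 1's expected payoff from Advertise: q·6 + (1−q)·(-4) = 10q - 4
  3q + 2 = 10q - 4  ⇒  -7q = -6  ⇒  q = 6/7.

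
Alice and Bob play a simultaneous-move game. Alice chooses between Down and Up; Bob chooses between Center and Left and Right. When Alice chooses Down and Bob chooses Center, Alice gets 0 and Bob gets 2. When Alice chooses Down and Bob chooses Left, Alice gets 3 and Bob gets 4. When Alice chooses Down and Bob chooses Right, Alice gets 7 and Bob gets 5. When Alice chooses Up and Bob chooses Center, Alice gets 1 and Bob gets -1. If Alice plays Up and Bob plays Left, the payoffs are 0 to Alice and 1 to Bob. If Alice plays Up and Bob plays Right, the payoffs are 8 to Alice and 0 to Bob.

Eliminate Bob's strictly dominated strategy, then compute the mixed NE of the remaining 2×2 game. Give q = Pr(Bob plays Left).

Bob's strategy Center is strictly dominated by Left: 4 > 2 and 1 > -1. Eliminate Center.
Alice's indifference between Down and Up determines Bob's mixing probability q:
  Alice's payoff to Down: q·3 + (1−q)·7 = -4q + 7
  Alice's payoff to Up: q·0 + (1−q)·8 = -8q + 8
  -4q + 7 = -8q + 8  ⇒  4q = 1  ⇒  q = 1/4.

q = 1/4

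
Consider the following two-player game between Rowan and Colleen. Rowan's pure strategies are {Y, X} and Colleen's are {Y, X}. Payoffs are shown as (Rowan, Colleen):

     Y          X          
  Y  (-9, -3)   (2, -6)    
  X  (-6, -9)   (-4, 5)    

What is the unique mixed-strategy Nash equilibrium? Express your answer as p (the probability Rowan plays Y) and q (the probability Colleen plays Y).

p = 14/17, q = 2/3

Colleen's indifference between Y and X determines Rowan's mixing probability p:
  Colleen's expected payoff from Y: p·(-3) + (1−p)·(-9) = 6p - 9
  Colleen's expected payoff from X: p·(-6) + (1−p)·5 = -11p + 5
  6p - 9 = -11p + 5  ⇒  17p = 14  ⇒  p = 14/17.
Set Rowan's expected payoff from Y equal to that from X:
  Rowan's expected payoff from Y: q·(-9) + (1−q)·2 = -11q + 2
  Rowan's expected payoff from X: q·(-6) + (1−q)·(-4) = -2q - 4
  -11q + 2 = -2q - 4  ⇒  -9q = -6  ⇒  q = 2/3.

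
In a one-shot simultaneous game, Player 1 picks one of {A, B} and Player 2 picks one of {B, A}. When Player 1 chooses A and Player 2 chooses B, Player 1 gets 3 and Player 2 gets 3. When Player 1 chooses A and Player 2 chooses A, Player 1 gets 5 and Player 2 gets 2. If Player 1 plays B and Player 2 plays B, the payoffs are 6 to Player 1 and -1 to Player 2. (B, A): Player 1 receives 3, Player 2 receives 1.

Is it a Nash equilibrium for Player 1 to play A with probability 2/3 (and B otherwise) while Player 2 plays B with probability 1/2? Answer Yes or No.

Given Player 2's mix q = 1/2, Player 1's payoff from A is 4 but from B is 9/2. Player 1 strictly prefers B, so Player 1 would not mix.
So the proposed profile is not a Nash equilibrium.

No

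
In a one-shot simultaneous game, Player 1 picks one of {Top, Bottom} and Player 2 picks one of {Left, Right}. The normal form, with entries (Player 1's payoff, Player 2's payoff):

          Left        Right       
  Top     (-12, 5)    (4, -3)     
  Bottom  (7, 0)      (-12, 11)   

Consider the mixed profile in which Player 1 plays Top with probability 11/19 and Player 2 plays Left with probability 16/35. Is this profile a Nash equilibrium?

Yes

Check Player 2's indifference given Player 1's mix p = 11/19:
  payoff from Left = 55/19; payoff from Right = 55/19 — equal.
Check Player 1's indifference given Player 2's mix q = 16/35:
  payoff from Top = -116/35; payoff from Bottom = -116/35 — equal.
Both players are indifferent, so neither can profitably deviate.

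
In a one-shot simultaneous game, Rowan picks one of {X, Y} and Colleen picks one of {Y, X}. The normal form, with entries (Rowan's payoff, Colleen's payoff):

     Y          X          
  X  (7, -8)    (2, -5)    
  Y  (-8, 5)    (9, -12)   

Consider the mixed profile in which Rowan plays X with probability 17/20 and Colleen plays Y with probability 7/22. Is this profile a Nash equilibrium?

Yes

Check Colleen's indifference given Rowan's mix p = 17/20:
  payoff from Y = -121/20; payoff from X = -121/20 — equal.
Check Rowan's indifference given Colleen's mix q = 7/22:
  payoff from X = 79/22; payoff from Y = 79/22 — equal.
Both players are indifferent, so neither can profitably deviate.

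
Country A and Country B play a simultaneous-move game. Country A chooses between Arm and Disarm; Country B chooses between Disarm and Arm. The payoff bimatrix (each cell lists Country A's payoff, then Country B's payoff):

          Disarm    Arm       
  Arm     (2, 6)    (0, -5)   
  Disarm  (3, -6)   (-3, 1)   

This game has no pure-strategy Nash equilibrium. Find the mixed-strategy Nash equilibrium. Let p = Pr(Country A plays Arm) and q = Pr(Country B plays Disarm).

Set Country B's expected payoff from Disarm equal to that from Arm:
  Country B's payoff from Disarm: p·6 + (1−p)·(-6) = 12p - 6
  Country B's payoff from Arm: p·(-5) + (1−p)·1 = -6p + 1
  12p - 6 = -6p + 1  ⇒  18p = 7  ⇒  p = 7/18.
Country B's mix must leave Country A indifferent between Arm and Disarm.
  Country A's payoff from Arm: q·2 + (1−q)·0 = 2q
  Country A's payoff from Disarm: q·3 + (1−q)·(-3) = 6q - 3
  2q = 6q - 3  ⇒  -4q = -3  ⇒  q = 3/4.

p = 7/18, q = 3/4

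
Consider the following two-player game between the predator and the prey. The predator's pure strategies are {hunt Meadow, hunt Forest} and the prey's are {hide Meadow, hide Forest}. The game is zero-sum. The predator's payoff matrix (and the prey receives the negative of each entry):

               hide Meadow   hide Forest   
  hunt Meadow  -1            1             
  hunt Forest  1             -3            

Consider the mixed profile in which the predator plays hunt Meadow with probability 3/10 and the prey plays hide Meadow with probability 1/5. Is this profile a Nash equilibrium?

Given the predator's mix p = 3/10, the prey's payoff from hide Meadow is -2/5 but from hide Forest is 9/5. The prey strictly prefers hide Forest, so the prey would not mix.
So the proposed profile is not a Nash equilibrium.

No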